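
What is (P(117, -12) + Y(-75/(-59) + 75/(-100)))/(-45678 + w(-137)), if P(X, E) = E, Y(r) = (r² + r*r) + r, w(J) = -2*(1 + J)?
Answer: 304533/1264466288 ≈ 0.00024084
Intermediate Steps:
w(J) = -2 - 2*J
Y(r) = r + 2*r² (Y(r) = (r² + r²) + r = 2*r² + r = r + 2*r²)
(P(117, -12) + Y(-75/(-59) + 75/(-100)))/(-45678 + w(-137)) = (-12 + (-75/(-59) + 75/(-100))*(1 + 2*(-75/(-59) + 75/(-100))))/(-45678 + (-2 - 2*(-137))) = (-12 + (-75*(-1/59) + 75*(-1/100))*(1 + 2*(-75*(-1/59) + 75*(-1/100))))/(-45678 + (-2 + 274)) = (-12 + (75/59 - ¾)*(1 + 2*(75/59 - ¾)))/(-45678 + 272) = (-12 + 123*(1 + 2*(123/236))/236)/(-45406) = (-12 + 123*(1 + 123/118)/236)*(-1/45406) = (-12 + (123/236)*(241/118))*(-1/45406) = (-12 + 29643/27848)*(-1/45406) = -304533/27848*(-1/45406) = 304533/1264466288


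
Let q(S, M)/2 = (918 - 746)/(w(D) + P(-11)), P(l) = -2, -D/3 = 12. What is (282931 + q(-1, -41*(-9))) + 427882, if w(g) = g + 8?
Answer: 10662023/15 ≈ 7.1080e+5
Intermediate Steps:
D = -36 (D = -3*12 = -36)
w(g) = 8 + g
q(S, M) = -172/15 (q(S, M) = 2*((918 - 746)/((8 - 36) - 2)) = 2*(172/(-28 - 2)) = 2*(172/(-30)) = 2*(172*(-1/30)) = 2*(-86/15) = -172/15)
(282931 + q(-1, -41*(-9))) + 427882 = (282931 - 172/15) + 427882 = 4243793/15 + 427882 = 10662023/15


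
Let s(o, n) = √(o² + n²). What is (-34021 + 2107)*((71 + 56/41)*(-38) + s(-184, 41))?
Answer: 3598175844/41 - 31914*√35537 ≈ 8.1744e+7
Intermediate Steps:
s(o, n) = √(n² + o²)
(-34021 + 2107)*((71 + 56/41)*(-38) + s(-184, 41)) = (-34021 + 2107)*((71 + 56/41)*(-38) + √(41² + (-184)²)) = -31914*((71 + 56*(1/41))*(-38) + √(1681 + 33856)) = -31914*((71 + 56/41)*(-38) + √35537) = -31914*((2967/41)*(-38) + √35537) = -31914*(-112746/41 + √35537) = 3598175844/41 - 31914*√35537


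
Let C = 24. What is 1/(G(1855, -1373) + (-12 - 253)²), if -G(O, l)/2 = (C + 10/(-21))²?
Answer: 441/30481153 ≈ 1.4468e-5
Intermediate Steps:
G(O, l) = -488072/441 (G(O, l) = -2*(24 + 10/(-21))² = -2*(24 + 10*(-1/21))² = -2*(24 - 10/21)² = -2*(494/21)² = -2*244036/441 = -488072/441)
1/(G(1855, -1373) + (-12 - 253)²) = 1/(-488072/441 + (-12 - 253)²) = 1/(-488072/441 + (-265)²) = 1/(-488072/441 + 70225) = 1/(30481153/441) = 441/30481153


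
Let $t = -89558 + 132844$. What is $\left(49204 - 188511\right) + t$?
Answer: $-96021$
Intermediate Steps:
$t = 43286$
$\left(49204 - 188511\right) + t = \left(49204 - 188511\right) + 43286 = -139307 + 43286 = -96021$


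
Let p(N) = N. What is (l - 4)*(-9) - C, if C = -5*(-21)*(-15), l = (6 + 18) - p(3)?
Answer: 1422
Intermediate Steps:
l = 21 (l = (6 + 18) - 1*3 = 24 - 3 = 21)
C = -1575 (C = 105*(-15) = -1575)
(l - 4)*(-9) - C = (21 - 4)*(-9) - 1*(-1575) = 17*(-9) + 1575 = -153 + 1575 = 1422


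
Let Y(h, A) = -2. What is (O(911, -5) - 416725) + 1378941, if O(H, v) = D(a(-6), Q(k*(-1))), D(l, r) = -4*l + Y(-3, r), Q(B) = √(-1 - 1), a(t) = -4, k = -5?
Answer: 962230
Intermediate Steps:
Q(B) = I*√2 (Q(B) = √(-2) = I*√2)
D(l, r) = -2 - 4*l (D(l, r) = -4*l - 2 = -2 - 4*l)
O(H, v) = 14 (O(H, v) = -2 - 4*(-4) = -2 + 16 = 14)
(O(911, -5) - 416725) + 1378941 = (14 - 416725) + 1378941 = -416711 + 1378941 = 962230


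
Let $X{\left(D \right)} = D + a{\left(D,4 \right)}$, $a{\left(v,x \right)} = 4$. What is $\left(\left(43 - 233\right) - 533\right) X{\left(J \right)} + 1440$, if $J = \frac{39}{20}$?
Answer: $- \frac{57237}{20} \approx -2861.9$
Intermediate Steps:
$J = \frac{39}{20}$ ($J = 39 \cdot \frac{1}{20} = \frac{39}{20} \approx 1.95$)
$X{\left(D \right)} = 4 + D$ ($X{\left(D \right)} = D + 4 = 4 + D$)
$\left(\left(43 - 233\right) - 533\right) X{\left(J \right)} + 1440 = \left(\left(43 - 233\right) - 533\right) \left(4 + \frac{39}{20}\right) + 1440 = \left(-190 - 533\right) \frac{119}{20} + 1440 = \left(-723\right) \frac{119}{20} + 1440 = - \frac{86037}{20} + 1440 = - \frac{57237}{20}$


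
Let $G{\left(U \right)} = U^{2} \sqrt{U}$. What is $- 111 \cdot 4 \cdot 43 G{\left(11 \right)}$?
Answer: $- 2310132 \sqrt{11} \approx -7.6618 \cdot 10^{6}$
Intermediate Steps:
$G{\left(U \right)} = U^{\frac{5}{2}}$
$- 111 \cdot 4 \cdot 43 G{\left(11 \right)} = - 111 \cdot 4 \cdot 43 \cdot 11^{\frac{5}{2}} = \left(-111\right) 172 \cdot 121 \sqrt{11} = - 19092 \cdot 121 \sqrt{11} = - 2310132 \sqrt{11}$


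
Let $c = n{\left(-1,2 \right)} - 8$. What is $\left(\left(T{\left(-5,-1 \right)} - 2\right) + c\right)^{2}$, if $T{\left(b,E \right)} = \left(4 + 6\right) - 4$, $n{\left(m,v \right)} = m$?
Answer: $25$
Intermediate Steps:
$T{\left(b,E \right)} = 6$ ($T{\left(b,E \right)} = 10 - 4 = 6$)
$c = -9$ ($c = -1 - 8 = -9$)
$\left(\left(T{\left(-5,-1 \right)} - 2\right) + c\right)^{2} = \left(\left(6 - 2\right) - 9\right)^{2} = \left(4 - 9\right)^{2} = \left(-5\right)^{2} = 25$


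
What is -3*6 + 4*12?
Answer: 30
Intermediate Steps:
-3*6 + 4*12 = -18 + 48 = 30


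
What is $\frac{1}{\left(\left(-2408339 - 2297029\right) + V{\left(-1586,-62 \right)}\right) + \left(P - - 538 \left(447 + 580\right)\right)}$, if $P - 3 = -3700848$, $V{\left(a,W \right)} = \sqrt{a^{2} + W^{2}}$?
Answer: $- \frac{7853687}{61680396974729} - \frac{2 \sqrt{629810}}{61680396974729} \approx -1.2735 \cdot 10^{-7}$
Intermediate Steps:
$V{\left(a,W \right)} = \sqrt{W^{2} + a^{2}}$
$P = -3700845$ ($P = 3 - 3700848 = -3700845$)
$\frac{1}{\left(\left(-2408339 - 2297029\right) + V{\left(-1586,-62 \right)}\right) + \left(P - - 538 \left(447 + 580\right)\right)} = \frac{1}{\left(\left(-2408339 - 2297029\right) + \sqrt{\left(-62\right)^{2} + \left(-1586\right)^{2}}\right) - \left(3700845 - 538 \left(447 + 580\right)\right)} = \frac{1}{\left(-4705368 + \sqrt{3844 + 2515396}\right) - \left(3700845 - 552526\right)} = \frac{1}{\left(-4705368 + \sqrt{2519240}\right) - 3148319} = \frac{1}{\left(-4705368 + 2 \sqrt{629810}\right) + \left(-3700845 + 552526\right)} = \frac{1}{\left(-4705368 + 2 \sqrt{629810}\right) - 3148319} = \frac{1}{-7853687 + 2 \sqrt{629810}}$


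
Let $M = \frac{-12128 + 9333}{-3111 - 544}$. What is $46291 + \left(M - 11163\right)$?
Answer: $\frac{597189}{17} \approx 35129.0$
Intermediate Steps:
$M = \frac{13}{17}$ ($M = - \frac{2795}{-3655} = \left(-2795\right) \left(- \frac{1}{3655}\right) = \frac{13}{17} \approx 0.76471$)
$46291 + \left(M - 11163\right) = 46291 + \left(\frac{13}{17} - 11163\right) = 46291 - \frac{189758}{17} = \frac{597189}{17}$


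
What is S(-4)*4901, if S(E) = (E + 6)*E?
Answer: -39208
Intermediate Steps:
S(E) = E*(6 + E) (S(E) = (6 + E)*E = E*(6 + E))
S(-4)*4901 = -4*(6 - 4)*4901 = -4*2*4901 = -8*4901 = -39208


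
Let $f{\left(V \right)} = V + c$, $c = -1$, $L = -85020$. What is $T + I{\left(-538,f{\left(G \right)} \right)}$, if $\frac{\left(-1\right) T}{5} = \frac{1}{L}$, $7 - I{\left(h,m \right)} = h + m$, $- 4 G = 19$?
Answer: $\frac{4682477}{8502} \approx 550.75$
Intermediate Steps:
$G = - \frac{19}{4}$ ($G = \left(- \frac{1}{4}\right) 19 = - \frac{19}{4} \approx -4.75$)
$f{\left(V \right)} = -1 + V$ ($f{\left(V \right)} = V - 1 = -1 + V$)
$I{\left(h,m \right)} = 7 - h - m$ ($I{\left(h,m \right)} = 7 - \left(h + m\right) = 7 - h - m$)
$T = \frac{1}{17004}$ ($T = - \frac{5}{-85020} = \left(-5\right) \left(- \frac{1}{85020}\right) = \frac{1}{17004} \approx 5.881 \cdot 10^{-5}$)
$T + I{\left(-538,f{\left(G \right)} \right)} = \frac{1}{17004} - - \frac{2203}{4} = \frac{1}{17004} + \left(7 + 538 - - \frac{23}{4}\right) = \frac{1}{17004} + \left(7 + 538 + \frac{23}{4}\right) = \frac{1}{17004} + \frac{2203}{4} = \frac{4682477}{8502}$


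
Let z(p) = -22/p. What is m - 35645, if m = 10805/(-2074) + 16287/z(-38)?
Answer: -171518363/22814 ≈ -7518.1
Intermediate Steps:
m = 641686667/22814 (m = 10805/(-2074) + 16287/((-22/(-38))) = 10805*(-1/2074) + 16287/((-22*(-1/38))) = -10805/2074 + 16287/(11/19) = -10805/2074 + 16287*(19/11) = -10805/2074 + 309453/11 = 641686667/22814 ≈ 28127.)
m - 35645 = 641686667/22814 - 35645 = -171518363/22814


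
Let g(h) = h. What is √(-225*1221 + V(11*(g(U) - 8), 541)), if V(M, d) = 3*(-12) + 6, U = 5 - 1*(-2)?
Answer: I*√274755 ≈ 524.17*I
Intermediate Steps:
U = 7 (U = 5 + 2 = 7)
V(M, d) = -30 (V(M, d) = -36 + 6 = -30)
√(-225*1221 + V(11*(g(U) - 8), 541)) = √(-225*1221 - 30) = √(-274725 - 30) = √(-274755) = I*√274755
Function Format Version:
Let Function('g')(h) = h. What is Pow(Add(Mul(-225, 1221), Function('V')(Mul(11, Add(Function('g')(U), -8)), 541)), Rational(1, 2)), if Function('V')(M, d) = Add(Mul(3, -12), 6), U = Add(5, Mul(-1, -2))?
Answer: Mul(I, Pow(274755, Rational(1, 2))) ≈ Mul(524.17, I)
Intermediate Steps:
U = 7 (U = Add(5, 2) = 7)
Function('V')(M, d) = -30 (Function('V')(M, d) = Add(-36, 6) = -30)
Pow(Add(Mul(-225, 1221), Function('V')(Mul(11, Add(Function('g')(U), -8)), 541)), Rational(1, 2)) = Pow(Add(Mul(-225, 1221), -30), Rational(1, 2)) = Pow(Add(-274725, -30), Rational(1, 2)) = Pow(-274755, Rational(1, 2)) = Mul(I, Pow(274755, Rational(1, 2)))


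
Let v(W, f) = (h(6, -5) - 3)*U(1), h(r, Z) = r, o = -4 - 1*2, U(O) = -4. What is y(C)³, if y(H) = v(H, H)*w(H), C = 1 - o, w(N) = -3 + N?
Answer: -110592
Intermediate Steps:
o = -6 (o = -4 - 2 = -6)
C = 7 (C = 1 - 1*(-6) = 1 + 6 = 7)
v(W, f) = -12 (v(W, f) = (6 - 3)*(-4) = 3*(-4) = -12)
y(H) = 36 - 12*H (y(H) = -12*(-3 + H) = 36 - 12*H)
y(C)³ = (36 - 12*7)³ = (36 - 84)³ = (-48)³ = -110592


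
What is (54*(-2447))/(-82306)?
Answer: 66069/41153 ≈ 1.6054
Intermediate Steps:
(54*(-2447))/(-82306) = -132138*(-1/82306) = 66069/41153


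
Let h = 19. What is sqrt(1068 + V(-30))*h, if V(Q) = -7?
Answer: 19*sqrt(1061) ≈ 618.89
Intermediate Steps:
sqrt(1068 + V(-30))*h = sqrt(1068 - 7)*19 = sqrt(1061)*19 = 19*sqrt(1061)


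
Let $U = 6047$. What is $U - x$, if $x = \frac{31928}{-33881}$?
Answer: $\frac{204910335}{33881} \approx 6047.9$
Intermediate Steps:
$x = - \frac{31928}{33881}$ ($x = 31928 \left(- \frac{1}{33881}\right) = - \frac{31928}{33881} \approx -0.94236$)
$U - x = 6047 - - \frac{31928}{33881} = 6047 + \frac{31928}{33881} = \frac{204910335}{33881}$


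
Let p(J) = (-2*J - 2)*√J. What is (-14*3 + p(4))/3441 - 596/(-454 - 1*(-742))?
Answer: -5561/2664 ≈ -2.0875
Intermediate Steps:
p(J) = √J*(-2 - 2*J) (p(J) = (-2 - 2*J)*√J = √J*(-2 - 2*J))
(-14*3 + p(4))/3441 - 596/(-454 - 1*(-742)) = (-14*3 + 2*√4*(-1 - 1*4))/3441 - 596/(-454 - 1*(-742)) = (-42 + 2*2*(-1 - 4))*(1/3441) - 596/(-454 + 742) = (-42 + 2*2*(-5))*(1/3441) - 596/288 = (-42 - 20)*(1/3441) - 596*1/288 = -62*1/3441 - 149/72 = -2/111 - 149/72 = -5561/2664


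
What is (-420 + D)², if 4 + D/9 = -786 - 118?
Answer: 73822464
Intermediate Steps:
D = -8172 (D = -36 + 9*(-786 - 118) = -36 + 9*(-904) = -36 - 8136 = -8172)
(-420 + D)² = (-420 - 8172)² = (-8592)² = 73822464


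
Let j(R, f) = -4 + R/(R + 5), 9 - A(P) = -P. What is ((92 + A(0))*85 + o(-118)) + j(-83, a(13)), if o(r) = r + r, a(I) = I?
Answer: 650993/78 ≈ 8346.1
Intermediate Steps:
A(P) = 9 + P (A(P) = 9 - (-1)*P = 9 + P)
j(R, f) = -4 + R/(5 + R)
o(r) = 2*r
((92 + A(0))*85 + o(-118)) + j(-83, a(13)) = ((92 + (9 + 0))*85 + 2*(-118)) + (-20 - 3*(-83))/(5 - 83) = ((92 + 9)*85 - 236) + (-20 + 249)/(-78) = (101*85 - 236) - 1/78*229 = (8585 - 236) - 229/78 = 8349 - 229/78 = 650993/78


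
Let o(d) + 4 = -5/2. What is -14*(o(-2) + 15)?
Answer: -119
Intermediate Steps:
o(d) = -13/2 (o(d) = -4 - 5/2 = -13/2)
-14*(o(-2) + 15) = -14*(-13/2 + 15) = -14*17/2 = -119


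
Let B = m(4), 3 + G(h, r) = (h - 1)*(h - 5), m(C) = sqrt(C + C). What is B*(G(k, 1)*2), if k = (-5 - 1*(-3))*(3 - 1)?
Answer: 168*sqrt(2) ≈ 237.59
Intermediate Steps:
m(C) = sqrt(2)*sqrt(C) (m(C) = sqrt(2*C) = sqrt(2)*sqrt(C))
k = -4 (k = (-5 + 3)*2 = -2*2 = -4)
G(h, r) = -3 + (-1 + h)*(-5 + h) (G(h, r) = -3 + (h - 1)*(h - 5) = -3 + (-1 + h)*(-5 + h))
B = 2*sqrt(2) (B = sqrt(2)*sqrt(4) = sqrt(2)*2 = 2*sqrt(2) ≈ 2.8284)
B*(G(k, 1)*2) = (2*sqrt(2))*((2 + (-4)**2 - 6*(-4))*2) = (2*sqrt(2))*((2 + 16 + 24)*2) = (2*sqrt(2))*(42*2) = (2*sqrt(2))*84 = 168*sqrt(2)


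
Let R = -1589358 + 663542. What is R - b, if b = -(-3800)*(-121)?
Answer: -466016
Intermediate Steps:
R = -925816
b = -459800 (b = -1*459800 = -459800)
R - b = -925816 - 1*(-459800) = -925816 + 459800 = -466016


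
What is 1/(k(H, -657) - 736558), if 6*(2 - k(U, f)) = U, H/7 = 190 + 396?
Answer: -3/2211719 ≈ -1.3564e-6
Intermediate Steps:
H = 4102 (H = 7*(190 + 396) = 7*586 = 4102)
k(U, f) = 2 - U/6
1/(k(H, -657) - 736558) = 1/((2 - 1/6*4102) - 736558) = 1/((2 - 2051/3) - 736558) = 1/(-2045/3 - 736558) = 1/(-2211719/3) = -3/2211719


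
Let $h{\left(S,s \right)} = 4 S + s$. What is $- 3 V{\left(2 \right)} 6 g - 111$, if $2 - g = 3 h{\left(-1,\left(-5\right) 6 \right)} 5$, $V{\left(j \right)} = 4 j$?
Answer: $-73839$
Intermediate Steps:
$h{\left(S,s \right)} = s + 4 S$
$g = 512$ ($g = 2 - 3 \left(\left(-5\right) 6 + 4 \left(-1\right)\right) 5 = 2 - 3 \left(-30 - 4\right) 5 = 2 - 3 \left(-34\right) 5 = 2 - \left(-102\right) 5 = 2 - -510 = 2 + 510 = 512$)
$- 3 V{\left(2 \right)} 6 g - 111 = - 3 \cdot 4 \cdot 2 \cdot 6 \cdot 512 - 111 = \left(-3\right) 8 \cdot 6 \cdot 512 - 111 = \left(-24\right) 6 \cdot 512 - 111 = \left(-144\right) 512 - 111 = -73728 - 111 = -73839$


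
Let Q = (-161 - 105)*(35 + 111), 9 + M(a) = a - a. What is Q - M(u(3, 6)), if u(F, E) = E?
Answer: -38827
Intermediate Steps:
M(a) = -9 (M(a) = -9 + (a - a) = -9 + 0 = -9)
Q = -38836 (Q = -266*146 = -38836)
Q - M(u(3, 6)) = -38836 - 1*(-9) = -38836 + 9 = -38827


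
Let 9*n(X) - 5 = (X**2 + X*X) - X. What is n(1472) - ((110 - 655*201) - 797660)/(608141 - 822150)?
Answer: 927100240064/1926081 ≈ 4.8134e+5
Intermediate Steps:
n(X) = 5/9 - X/9 + 2*X**2/9 (n(X) = 5/9 + ((X**2 + X*X) - X)/9 = 5/9 + ((X**2 + X**2) - X)/9 = 5/9 + (2*X**2 - X)/9 = 5/9 + (-X + 2*X**2)/9 = 5/9 + (-X/9 + 2*X**2/9) = 5/9 - X/9 + 2*X**2/9)
n(1472) - ((110 - 655*201) - 797660)/(608141 - 822150) = (5/9 - 1/9*1472 + (2/9)*1472**2) - ((110 - 655*201) - 797660)/(608141 - 822150) = (5/9 - 1472/9 + (2/9)*2166784) - ((110 - 131655) - 797660)/(-214009) = (5/9 - 1472/9 + 4333568/9) - (-131545 - 797660)*(-1)/214009 = 4332101/9 - (-929205)*(-1)/214009 = 4332101/9 - 1*929205/214009 = 4332101/9 - 929205/214009 = 927100240064/1926081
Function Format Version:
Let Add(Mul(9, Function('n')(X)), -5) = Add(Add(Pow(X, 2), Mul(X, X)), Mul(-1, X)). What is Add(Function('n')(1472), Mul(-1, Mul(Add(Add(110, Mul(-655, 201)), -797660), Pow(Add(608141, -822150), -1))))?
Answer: Rational(927100240064, 1926081) ≈ 4.8134e+5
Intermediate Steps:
Function('n')(X) = Add(Rational(5, 9), Mul(Rational(-1, 9), X), Mul(Rational(2, 9), Pow(X, 2))) (Function('n')(X) = Add(Rational(5, 9), Mul(Rational(1, 9), Add(Add(Pow(X, 2), Mul(X, X)), Mul(-1, X)))) = Add(Rational(5, 9), Mul(Rational(1, 9), Add(Add(Pow(X, 2), Pow(X, 2)), Mul(-1, X)))) = Add(Rational(5, 9), Mul(Rational(1, 9), Add(Mul(2, Pow(X, 2)), Mul(-1, X)))) = Add(Rational(5, 9), Mul(Rational(1, 9), Add(Mul(-1, X), Mul(2, Pow(X, 2))))) = Add(Rational(5, 9), Add(Mul(Rational(-1, 9), X), Mul(Rational(2, 9), Pow(X, 2)))) = Add(Rational(5, 9), Mul(Rational(-1, 9), X), Mul(Rational(2, 9), Pow(X, 2))))
Add(Function('n')(1472), Mul(-1, Mul(Add(Add(110, Mul(-655, 201)), -797660), Pow(Add(608141, -822150), -1)))) = Add(Add(Rational(5, 9), Mul(Rational(-1, 9), 1472), Mul(Rational(2, 9), Pow(1472, 2))), Mul(-1, Mul(Add(Add(110, Mul(-655, 201)), -797660), Pow(Add(608141, -822150), -1)))) = Add(Add(Rational(5, 9), Rational(-1472, 9), Mul(Rational(2, 9), 2166784)), Mul(-1, Mul(Add(Add(110, -131655), -797660), Pow(-214009, -1)))) = Add(Add(Rational(5, 9), Rational(-1472, 9), Rational(4333568, 9)), Mul(-1, Mul(Add(-131545, -797660), Rational(-1, 214009)))) = Add(Rational(4332101, 9), Mul(-1, Mul(-929205, Rational(-1, 214009)))) = Add(Rational(4332101, 9), Mul(-1, Rational(929205, 214009))) = Add(Rational(4332101, 9), Rational(-929205, 214009)) = Rational(927100240064, 1926081)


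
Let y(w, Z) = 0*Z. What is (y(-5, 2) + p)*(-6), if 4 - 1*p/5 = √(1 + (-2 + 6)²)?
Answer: -120 + 30*√17 ≈ 3.6932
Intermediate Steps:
y(w, Z) = 0
p = 20 - 5*√17 (p = 20 - 5*√(1 + (-2 + 6)²) = 20 - 5*√(1 + 4²) = 20 - 5*√(1 + 16) = 20 - 5*√17 ≈ -0.61553)
(y(-5, 2) + p)*(-6) = (0 + (20 - 5*√17))*(-6) = (20 - 5*√17)*(-6) = -120 + 30*√17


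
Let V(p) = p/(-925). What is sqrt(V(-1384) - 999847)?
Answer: 57*I*sqrt(10532383)/185 ≈ 999.92*I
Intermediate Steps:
V(p) = -p/925 (V(p) = p*(-1/925) = -p/925)
sqrt(V(-1384) - 999847) = sqrt(-1/925*(-1384) - 999847) = sqrt(1384/925 - 999847) = sqrt(-924857091/925) = 57*I*sqrt(10532383)/185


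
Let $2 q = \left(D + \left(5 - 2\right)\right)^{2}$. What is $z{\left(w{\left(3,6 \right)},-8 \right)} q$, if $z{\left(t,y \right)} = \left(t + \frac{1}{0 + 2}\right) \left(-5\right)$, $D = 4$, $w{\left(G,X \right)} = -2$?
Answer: $\frac{735}{4} \approx 183.75$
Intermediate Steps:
$q = \frac{49}{2}$ ($q = \frac{\left(4 + \left(5 - 2\right)\right)^{2}}{2} = \frac{\left(4 + 3\right)^{2}}{2} = \frac{7^{2}}{2} = \frac{1}{2} \cdot 49 = \frac{49}{2} \approx 24.5$)
$z{\left(t,y \right)} = - \frac{5}{2} - 5 t$ ($z{\left(t,y \right)} = \left(t + \frac{1}{2}\right) \left(-5\right) = \left(\frac{1}{2} + t\right) \left(-5\right) = - \frac{5}{2} - 5 t$)
$z{\left(w{\left(3,6 \right)},-8 \right)} q = \left(- \frac{5}{2} - -10\right) \frac{49}{2} = \left(- \frac{5}{2} + 10\right) \frac{49}{2} = \frac{15}{2} \cdot \frac{49}{2} = \frac{735}{4}$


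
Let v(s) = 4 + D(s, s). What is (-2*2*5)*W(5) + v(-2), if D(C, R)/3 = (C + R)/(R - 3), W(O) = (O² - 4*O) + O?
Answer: -968/5 ≈ -193.60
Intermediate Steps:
W(O) = O² - 3*O
D(C, R) = 3*(C + R)/(-3 + R) (D(C, R) = 3*((C + R)/(R - 3)) = 3*((C + R)/(-3 + R)) = 3*(C + R)/(-3 + R))
v(s) = 4 + 6*s/(-3 + s) (v(s) = 4 + 3*(s + s)/(-3 + s) = 4 + 3*(2*s)/(-3 + s) = 4 + 6*s/(-3 + s))
(-2*2*5)*W(5) + v(-2) = (-2*2*5)*(5*(-3 + 5)) + 2*(-6 + 5*(-2))/(-3 - 2) = (-4*5)*(5*2) + 2*(-6 - 10)/(-5) = -20*10 + 2*(-⅕)*(-16) = -200 + 32/5 = -968/5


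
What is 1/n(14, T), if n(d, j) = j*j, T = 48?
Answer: 1/2304 ≈ 0.00043403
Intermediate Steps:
n(d, j) = j**2
1/n(14, T) = 1/(48**2) = 1/2304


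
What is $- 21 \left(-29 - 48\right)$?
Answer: $1617$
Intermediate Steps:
$- 21 \left(-29 - 48\right) = \left(-21\right) \left(-77\right) = 1617$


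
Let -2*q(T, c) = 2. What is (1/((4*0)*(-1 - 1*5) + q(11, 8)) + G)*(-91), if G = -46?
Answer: 4277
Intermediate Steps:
q(T, c) = -1 (q(T, c) = -1/2*2 = -1)
(1/((4*0)*(-1 - 1*5) + q(11, 8)) + G)*(-91) = (1/((4*0)*(-1 - 1*5) - 1) - 46)*(-91) = (1/(0*(-1 - 5) - 1) - 46)*(-91) = (1/(0*(-6) - 1) - 46)*(-91) = (1/(0 - 1) - 46)*(-91) = (1/(-1) - 46)*(-91) = (-1 - 46)*(-91) = -47*(-91) = 4277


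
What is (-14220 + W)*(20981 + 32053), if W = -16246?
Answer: -1615733844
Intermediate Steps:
(-14220 + W)*(20981 + 32053) = (-14220 - 16246)*(20981 + 32053) = -30466*53034 = -1615733844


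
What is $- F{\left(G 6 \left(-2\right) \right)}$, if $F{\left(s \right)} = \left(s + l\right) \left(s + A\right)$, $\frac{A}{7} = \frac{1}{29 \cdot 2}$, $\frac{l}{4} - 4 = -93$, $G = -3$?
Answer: $\frac{335200}{29} \approx 11559.0$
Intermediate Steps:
$l = -356$ ($l = 16 + 4 \left(-93\right) = 16 - 372 = -356$)
$A = \frac{7}{58}$ ($A = \frac{7}{29 \cdot 2} = \frac{7}{58} \approx 0.12069$)
$F{\left(s \right)} = \left(-356 + s\right) \left(\frac{7}{58} + s\right)$ ($F{\left(s \right)} = \left(s - 356\right) \left(s + \frac{7}{58}\right) = \left(-356 + s\right) \left(\frac{7}{58} + s\right)$)
$- F{\left(G 6 \left(-2\right) \right)} = - (- \frac{1246}{29} + \left(\left(-3\right) 6 \left(-2\right)\right)^{2} - \frac{20641 \left(-3\right) 6 \left(-2\right)}{58}) = - (- \frac{1246}{29} + \left(\left(-18\right) \left(-2\right)\right)^{2} - \frac{20641 \left(\left(-18\right) \left(-2\right)\right)}{58}) = - (- \frac{1246}{29} + 36^{2} - \frac{371538}{29}) = - (- \frac{1246}{29} + 1296 - \frac{371538}{29}) = \left(-1\right) \left(- \frac{335200}{29}\right) = \frac{335200}{29}$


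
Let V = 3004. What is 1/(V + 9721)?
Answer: 1/12725 ≈ 7.8585e-5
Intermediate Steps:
1/(V + 9721) = 1/(3004 + 9721) = 1/12725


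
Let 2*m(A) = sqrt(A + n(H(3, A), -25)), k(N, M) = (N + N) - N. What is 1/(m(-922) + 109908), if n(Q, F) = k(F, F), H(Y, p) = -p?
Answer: 439632/48319074803 - 2*I*sqrt(947)/48319074803 ≈ 9.0985e-6 - 1.2738e-9*I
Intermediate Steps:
k(N, M) = N (k(N, M) = 2*N - N = N)
n(Q, F) = F
m(A) = sqrt(-25 + A)/2 (m(A) = sqrt(A - 25)/2 = sqrt(-25 + A)/2)
1/(m(-922) + 109908) = 1/(sqrt(-25 - 922)/2 + 109908) = 1/(sqrt(-947)/2 + 109908) = 1/((I*sqrt(947))/2 + 109908) = 1/(I*sqrt(947)/2 + 109908) = 1/(109908 + I*sqrt(947)/2)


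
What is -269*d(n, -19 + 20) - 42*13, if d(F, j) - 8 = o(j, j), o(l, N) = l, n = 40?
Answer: -2967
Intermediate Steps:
d(F, j) = 8 + j
-269*d(n, -19 + 20) - 42*13 = -269*(8 + (-19 + 20)) - 42*13 = -269*(8 + 1) - 546 = -269*9 - 546 = -2421 - 546 = -2967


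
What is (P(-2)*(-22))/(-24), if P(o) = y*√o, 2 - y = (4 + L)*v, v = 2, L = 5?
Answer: -44*I*√2/3 ≈ -20.742*I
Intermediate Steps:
y = -16 (y = 2 - (4 + 5)*2 = 2 - 9*2 = 2 - 1*18 = 2 - 18 = -16)
P(o) = -16*√o
(P(-2)*(-22))/(-24) = (-16*I*√2*(-22))/(-24) = (-16*I*√2*(-22))*(-1/24) = (352*I*√2)*(-1/24) = -44*I*√2/3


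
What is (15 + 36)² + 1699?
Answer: 4300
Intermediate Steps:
(15 + 36)² + 1699 = 51² + 1699 = 2601 + 1699 = 4300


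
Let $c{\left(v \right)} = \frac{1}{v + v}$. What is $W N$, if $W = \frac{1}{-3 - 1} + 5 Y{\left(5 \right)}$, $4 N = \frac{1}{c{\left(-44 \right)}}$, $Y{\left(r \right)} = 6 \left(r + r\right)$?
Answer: $- \frac{13189}{2} \approx -6594.5$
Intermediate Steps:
$c{\left(v \right)} = \frac{1}{2 v}$
$Y{\left(r \right)} = 12 r$ ($Y{\left(r \right)} = 6 \cdot 2 r = 12 r$)
$N = -22$ ($N = \frac{1}{4 \frac{1}{2 \left(-44\right)}} = \frac{1}{4 \cdot \frac{1}{2} \left(- \frac{1}{44}\right)} = \frac{1}{4 \left(- \frac{1}{88}\right)} = \frac{1}{4} \left(-88\right) = -22$)
$W = \frac{1199}{4}$ ($W = \frac{1}{-3 - 1} + 5 \cdot 12 \cdot 5 = \frac{1}{-4} + 5 \cdot 60 = - \frac{1}{4} + 300 = \frac{1199}{4} \approx 299.75$)
$W N = \frac{1199}{4} \left(-22\right) = - \frac{13189}{2}$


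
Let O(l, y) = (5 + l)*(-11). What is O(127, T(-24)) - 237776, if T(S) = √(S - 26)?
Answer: -239228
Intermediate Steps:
T(S) = √(-26 + S)
O(l, y) = -55 - 11*l
O(127, T(-24)) - 237776 = (-55 - 11*127) - 237776 = (-55 - 1397) - 237776 = -1452 - 237776 = -239228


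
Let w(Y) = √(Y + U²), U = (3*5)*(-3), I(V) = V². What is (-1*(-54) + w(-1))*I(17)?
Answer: 15606 + 578*√506 ≈ 28608.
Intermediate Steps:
U = -45 (U = 15*(-3) = -45)
w(Y) = √(2025 + Y) (w(Y) = √(Y + (-45)²) = √(Y + 2025) = √(2025 + Y))
(-1*(-54) + w(-1))*I(17) = (-1*(-54) + √(2025 - 1))*17² = (54 + √2024)*289 = (54 + 2*√506)*289 = 15606 + 578*√506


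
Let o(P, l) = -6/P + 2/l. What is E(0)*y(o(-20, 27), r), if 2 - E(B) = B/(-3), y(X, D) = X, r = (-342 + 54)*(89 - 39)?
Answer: 101/135 ≈ 0.74815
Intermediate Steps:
r = -14400 (r = -288*50 = -14400)
E(B) = 2 + B/3 (E(B) = 2 - B/(-3) = 2 - B*(-1)/3 = 2 - (-1)*B/3 = 2 + B/3)
E(0)*y(o(-20, 27), r) = (2 + (1/3)*0)*(-6/(-20) + 2/27) = (2 + 0)*(-6*(-1/20) + 2*(1/27)) = 2*(3/10 + 2/27) = 2*(101/270) = 101/135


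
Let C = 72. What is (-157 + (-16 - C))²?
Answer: 60025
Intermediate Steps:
(-157 + (-16 - C))² = (-157 + (-16 - 1*72))² = (-157 + (-16 - 72))² = (-157 - 88)² = (-245)² = 60025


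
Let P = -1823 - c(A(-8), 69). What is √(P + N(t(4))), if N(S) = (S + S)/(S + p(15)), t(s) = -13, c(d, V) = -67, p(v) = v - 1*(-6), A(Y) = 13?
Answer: I*√7037/2 ≈ 41.943*I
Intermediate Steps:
p(v) = 6 + v (p(v) = v + 6 = 6 + v)
N(S) = 2*S/(21 + S) (N(S) = (S + S)/(S + (6 + 15)) = (2*S)/(S + 21) = (2*S)/(21 + S) = 2*S/(21 + S))
P = -1756 (P = -1823 - 1*(-67) = -1823 + 67 = -1756)
√(P + N(t(4))) = √(-1756 + 2*(-13)/(21 - 13)) = √(-1756 + 2*(-13)/8) = √(-1756 + 2*(-13)*(⅛)) = √(-1756 - 13/4) = √(-7037/4) = I*√7037/2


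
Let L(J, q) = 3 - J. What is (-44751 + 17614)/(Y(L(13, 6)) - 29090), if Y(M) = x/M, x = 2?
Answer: 135685/145451 ≈ 0.93286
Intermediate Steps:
Y(M) = 2/M
(-44751 + 17614)/(Y(L(13, 6)) - 29090) = (-44751 + 17614)/(2/(3 - 1*13) - 29090) = -27137/(2/(3 - 13) - 29090) = -27137/(2/(-10) - 29090) = -27137/(2*(-⅒) - 29090) = -27137/(-⅕ - 29090) = -27137/(-145451/5) = -27137*(-5/145451) = 135685/145451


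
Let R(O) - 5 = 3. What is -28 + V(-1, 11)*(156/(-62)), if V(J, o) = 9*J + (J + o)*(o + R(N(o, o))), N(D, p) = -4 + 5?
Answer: -14986/31 ≈ -483.42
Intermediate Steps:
N(D, p) = 1
R(O) = 8 (R(O) = 5 + 3 = 8)
V(J, o) = 9*J + (8 + o)*(J + o) (V(J, o) = 9*J + (J + o)*(o + 8) = 9*J + (J + o)*(8 + o) = 9*J + (8 + o)*(J + o))
-28 + V(-1, 11)*(156/(-62)) = -28 + (11² + 8*11 + 17*(-1) - 1*11)*(156/(-62)) = -28 + (121 + 88 - 17 - 11)*(156*(-1/62)) = -28 + 181*(-78/31) = -28 - 14118/31 = -14986/31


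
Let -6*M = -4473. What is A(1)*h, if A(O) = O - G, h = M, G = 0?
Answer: 1491/2 ≈ 745.50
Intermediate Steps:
M = 1491/2 (M = -⅙*(-4473) = 1491/2 ≈ 745.50)
h = 1491/2 ≈ 745.50
A(O) = O (A(O) = O - 1*0 = O + 0 = O)
A(1)*h = 1*(1491/2) = 1491/2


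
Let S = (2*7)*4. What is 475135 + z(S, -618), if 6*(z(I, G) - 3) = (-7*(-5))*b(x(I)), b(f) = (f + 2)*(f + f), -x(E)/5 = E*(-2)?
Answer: 12440614/3 ≈ 4.1469e+6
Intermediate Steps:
x(E) = 10*E (x(E) = -5*E*(-2) = -(-10)*E = 10*E)
S = 56 (S = 14*4 = 56)
b(f) = 2*f*(2 + f) (b(f) = (2 + f)*(2*f) = 2*f*(2 + f))
z(I, G) = 3 + 350*I*(2 + 10*I)/3 (z(I, G) = 3 + ((-7*(-5))*(2*(10*I)*(2 + 10*I)))/6 = 3 + (35*(20*I*(2 + 10*I)))/6 = 3 + (700*I*(2 + 10*I))/6 = 3 + 350*I*(2 + 10*I)/3)
475135 + z(S, -618) = 475135 + (3 + (700/3)*56*(1 + 5*56)) = 475135 + (3 + (700/3)*56*(1 + 280)) = 475135 + (3 + (700/3)*56*281) = 475135 + (3 + 11015200/3) = 475135 + 11015209/3 = 12440614/3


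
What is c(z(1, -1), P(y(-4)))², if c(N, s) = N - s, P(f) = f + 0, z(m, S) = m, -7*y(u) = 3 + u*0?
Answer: 100/49 ≈ 2.0408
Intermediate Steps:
y(u) = -3/7 (y(u) = -(3 + u*0)/7 = -(3 + 0)/7 = -⅐*3 = -3/7)
P(f) = f
c(z(1, -1), P(y(-4)))² = (1 - 1*(-3/7))² = (1 + 3/7)² = (10/7)² = 100/49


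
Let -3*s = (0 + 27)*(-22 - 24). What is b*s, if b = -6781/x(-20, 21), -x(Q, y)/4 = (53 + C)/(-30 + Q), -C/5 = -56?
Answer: -3899075/37 ≈ -1.0538e+5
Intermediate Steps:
C = 280 (C = -5*(-56) = 280)
x(Q, y) = -1332/(-30 + Q) (x(Q, y) = -4*(53 + 280)/(-30 + Q) = -1332/(-30 + Q))
s = 414 (s = -(0 + 27)*(-22 - 24)/3 = -9*(-46) = -⅓*(-1242) = 414)
b = -169525/666 (b = -6781/((-1332/(-30 - 20))) = -6781/((-1332/(-50))) = -6781/((-1332*(-1/50))) = -6781/666/25 = -6781*25/666 = -169525/666 ≈ -254.54)
b*s = -169525/666*414 = -3899075/37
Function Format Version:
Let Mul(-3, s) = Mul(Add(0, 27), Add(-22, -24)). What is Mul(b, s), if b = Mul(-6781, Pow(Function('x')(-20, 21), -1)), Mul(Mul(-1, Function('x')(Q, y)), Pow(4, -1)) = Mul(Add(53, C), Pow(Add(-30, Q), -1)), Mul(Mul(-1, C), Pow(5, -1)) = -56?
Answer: Rational(-3899075, 37) ≈ -1.0538e+5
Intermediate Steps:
C = 280 (C = Mul(-5, -56) = 280)
Function('x')(Q, y) = Mul(-1332, Pow(Add(-30, Q), -1)) (Function('x')(Q, y) = Mul(-4, Mul(Add(53, 280), Pow(Add(-30, Q), -1))) = Mul(-4, Mul(333, Pow(Add(-30, Q), -1))) = Mul(-1332, Pow(Add(-30, Q), -1)))
s = 414 (s = Mul(Rational(-1, 3), Mul(Add(0, 27), Add(-22, -24))) = Mul(Rational(-1, 3), Mul(27, -46)) = Mul(Rational(-1, 3), -1242) = 414)
b = Rational(-169525, 666) (b = Mul(-6781, Pow(Mul(-1332, Pow(Add(-30, -20), -1)), -1)) = Mul(-6781, Pow(Mul(-1332, Pow(-50, -1)), -1)) = Mul(-6781, Pow(Mul(-1332, Rational(-1, 50)), -1)) = Mul(-6781, Pow(Rational(666, 25), -1)) = Mul(-6781, Rational(25, 666)) = Rational(-169525, 666) ≈ -254.54)
Mul(b, s) = Mul(Rational(-169525, 666), 414) = Rational(-3899075, 37)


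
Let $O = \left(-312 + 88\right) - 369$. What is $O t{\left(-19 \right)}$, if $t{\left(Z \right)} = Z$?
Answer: $11267$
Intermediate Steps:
$O = -593$ ($O = -224 - 369 = -593$)
$O t{\left(-19 \right)} = \left(-593\right) \left(-19\right) = 11267$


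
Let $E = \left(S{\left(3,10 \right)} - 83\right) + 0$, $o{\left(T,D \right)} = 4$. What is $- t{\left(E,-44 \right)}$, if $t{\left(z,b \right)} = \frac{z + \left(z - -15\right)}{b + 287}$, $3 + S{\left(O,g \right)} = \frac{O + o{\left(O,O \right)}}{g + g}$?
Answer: $\frac{521}{810} \approx 0.64321$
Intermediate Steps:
$S{\left(O,g \right)} = -3 + \frac{4 + O}{2 g}$ ($S{\left(O,g \right)} = -3 + \frac{O + 4}{g + g} = -3 + \frac{4 + O}{2 g}$)
$E = - \frac{1713}{20}$ ($E = \left(\frac{4 + 3 - 60}{2 \cdot 10} - 83\right) + 0 = \left(\frac{1}{2} \cdot \frac{1}{10} \left(4 + 3 - 60\right) - 83\right) + 0 = \left(\frac{1}{2} \cdot \frac{1}{10} \left(-53\right) - 83\right) + 0 = \left(- \frac{53}{20} - 83\right) + 0 = - \frac{1713}{20} + 0 = - \frac{1713}{20} \approx -85.65$)
$t{\left(z,b \right)} = \frac{15 + 2 z}{287 + b}$ ($t{\left(z,b \right)} = \frac{z + \left(z + 15\right)}{287 + b} = \frac{z + \left(15 + z\right)}{287 + b} = \frac{15 + 2 z}{287 + b}$)
$- t{\left(E,-44 \right)} = - \frac{15 + 2 \left(- \frac{1713}{20}\right)}{287 - 44} = - \frac{15 - \frac{1713}{10}}{243} = - \frac{-1563}{243 \cdot 10} = \left(-1\right) \left(- \frac{521}{810}\right) = \frac{521}{810}$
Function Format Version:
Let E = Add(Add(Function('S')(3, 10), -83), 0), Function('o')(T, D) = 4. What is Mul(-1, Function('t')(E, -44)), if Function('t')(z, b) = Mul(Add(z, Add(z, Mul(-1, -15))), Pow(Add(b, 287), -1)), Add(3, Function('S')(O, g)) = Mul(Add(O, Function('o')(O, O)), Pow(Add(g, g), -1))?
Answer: Rational(521, 810) ≈ 0.64321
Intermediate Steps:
Function('S')(O, g) = Add(-3, Mul(Rational(1, 2), Pow(g, -1), Add(4, O))) (Function('S')(O, g) = Add(-3, Mul(Add(O, 4), Pow(Add(g, g), -1))) = Add(-3, Mul(Add(4, O), Pow(Mul(2, g), -1))) = Add(-3, Mul(Add(4, O), Mul(Rational(1, 2), Pow(g, -1)))) = Add(-3, Mul(Rational(1, 2), Pow(g, -1), Add(4, O))))
E = Rational(-1713, 20) (E = Add(Add(Mul(Rational(1, 2), Pow(10, -1), Add(4, 3, Mul(-6, 10))), -83), 0) = Add(Add(Mul(Rational(1, 2), Rational(1, 10), Add(4, 3, -60)), -83), 0) = Add(Add(Mul(Rational(1, 2), Rational(1, 10), -53), -83), 0) = Add(Add(Rational(-53, 20), -83), 0) = Add(Rational(-1713, 20), 0) = Rational(-1713, 20) ≈ -85.650)
Function('t')(z, b) = Mul(Pow(Add(287, b), -1), Add(15, Mul(2, z))) (Function('t')(z, b) = Mul(Add(z, Add(z, 15)), Pow(Add(287, b), -1)) = Mul(Add(z, Add(15, z)), Pow(Add(287, b), -1)) = Mul(Add(15, Mul(2, z)), Pow(Add(287, b), -1)) = Mul(Pow(Add(287, b), -1), Add(15, Mul(2, z))))
Mul(-1, Function('t')(E, -44)) = Mul(-1, Mul(Pow(Add(287, -44), -1), Add(15, Mul(2, Rational(-1713, 20))))) = Mul(-1, Mul(Pow(243, -1), Add(15, Rational(-1713, 10)))) = Mul(-1, Mul(Rational(1, 243), Rational(-1563, 10))) = Mul(-1, Rational(-521, 810)) = Rational(521, 810)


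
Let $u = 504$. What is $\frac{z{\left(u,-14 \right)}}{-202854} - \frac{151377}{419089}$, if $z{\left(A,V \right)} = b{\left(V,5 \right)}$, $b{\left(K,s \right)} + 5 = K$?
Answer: $- \frac{30699467267}{85013880006} \approx -0.36111$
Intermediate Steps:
$b{\left(K,s \right)} = -5 + K$
$z{\left(A,V \right)} = -5 + V$
$\frac{z{\left(u,-14 \right)}}{-202854} - \frac{151377}{419089} = \frac{-5 - 14}{-202854} - \frac{151377}{419089} = \left(-19\right) \left(- \frac{1}{202854}\right) - \frac{151377}{419089} = \frac{19}{202854} - \frac{151377}{419089} = - \frac{30699467267}{85013880006}$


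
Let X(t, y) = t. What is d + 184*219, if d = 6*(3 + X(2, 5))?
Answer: 40326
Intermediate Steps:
d = 30 (d = 6*(3 + 2) = 6*5 = 30)
d + 184*219 = 30 + 184*219 = 30 + 40296 = 40326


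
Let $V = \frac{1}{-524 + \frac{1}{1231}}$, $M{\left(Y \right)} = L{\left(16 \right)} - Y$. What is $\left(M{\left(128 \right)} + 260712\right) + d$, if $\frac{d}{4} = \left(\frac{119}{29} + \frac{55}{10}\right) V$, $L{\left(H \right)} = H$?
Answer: $\frac{4874846596866}{18706247} \approx 2.606 \cdot 10^{5}$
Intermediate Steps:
$M{\left(Y \right)} = 16 - Y$
$V = - \frac{1231}{645043}$ ($V = \frac{1}{-524 + \frac{1}{1231}} = \frac{1}{- \frac{645043}{1231}} = - \frac{1231}{645043} \approx -0.0019084$)
$d = - \frac{1371334}{18706247}$ ($d = 4 \left(\frac{119}{29} + \frac{55}{10}\right) \left(- \frac{1231}{645043}\right) = 4 \left(119 \cdot \frac{1}{29} + 55 \cdot \frac{1}{10}\right) \left(- \frac{1231}{645043}\right) = 4 \left(\frac{119}{29} + \frac{11}{2}\right) \left(- \frac{1231}{645043}\right) = 4 \cdot \frac{557}{58} \left(- \frac{1231}{645043}\right) = 4 \left(- \frac{685667}{37412494}\right) = - \frac{1371334}{18706247} \approx -0.073309$)
$\left(M{\left(128 \right)} + 260712\right) + d = \left(\left(16 - 128\right) + 260712\right) - \frac{1371334}{18706247} = \left(-112 + 260712\right) - \frac{1371334}{18706247} = 260600 - \frac{1371334}{18706247} = \frac{4874846596866}{18706247}$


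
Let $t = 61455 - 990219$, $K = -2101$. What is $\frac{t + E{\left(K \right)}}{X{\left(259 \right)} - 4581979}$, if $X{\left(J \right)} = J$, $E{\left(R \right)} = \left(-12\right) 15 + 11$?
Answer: $\frac{928933}{4581720} \approx 0.20275$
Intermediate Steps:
$E{\left(R \right)} = -169$ ($E{\left(R \right)} = -180 + 11 = -169$)
$t = -928764$
$\frac{t + E{\left(K \right)}}{X{\left(259 \right)} - 4581979} = \frac{-928764 - 169}{259 - 4581979} = - \frac{928933}{-4581720} = \left(-928933\right) \left(- \frac{1}{4581720}\right) = \frac{928933}{4581720}$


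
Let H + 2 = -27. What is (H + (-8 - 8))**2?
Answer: 2025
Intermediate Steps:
H = -29 (H = -2 - 27 = -29)
(H + (-8 - 8))**2 = (-29 + (-8 - 8))**2 = (-29 - 16)**2 = (-45)**2 = 2025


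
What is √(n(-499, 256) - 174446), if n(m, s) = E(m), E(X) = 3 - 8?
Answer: I*√174451 ≈ 417.67*I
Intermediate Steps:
E(X) = -5
n(m, s) = -5
√(n(-499, 256) - 174446) = √(-5 - 174446) = √(-174451) = I*√174451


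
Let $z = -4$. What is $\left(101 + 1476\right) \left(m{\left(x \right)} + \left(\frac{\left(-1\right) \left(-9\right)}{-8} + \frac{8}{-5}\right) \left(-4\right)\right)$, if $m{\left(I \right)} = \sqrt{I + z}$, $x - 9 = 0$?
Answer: $\frac{171893}{10} + 1577 \sqrt{5} \approx 20716.0$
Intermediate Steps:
$x = 9$ ($x = 9 + 0 = 9$)
$m{\left(I \right)} = \sqrt{-4 + I}$ ($m{\left(I \right)} = \sqrt{I - 4} = \sqrt{-4 + I}$)
$\left(101 + 1476\right) \left(m{\left(x \right)} + \left(\frac{\left(-1\right) \left(-9\right)}{-8} + \frac{8}{-5}\right) \left(-4\right)\right) = \left(101 + 1476\right) \left(\sqrt{-4 + 9} + \left(\frac{\left(-1\right) \left(-9\right)}{-8} + \frac{8}{-5}\right) \left(-4\right)\right) = 1577 \left(\sqrt{5} + \left(9 \left(- \frac{1}{8}\right) + 8 \left(- \frac{1}{5}\right)\right) \left(-4\right)\right) = 1577 \left(\sqrt{5} + \left(- \frac{9}{8} - \frac{8}{5}\right) \left(-4\right)\right) = 1577 \left(\sqrt{5} - - \frac{109}{10}\right) = 1577 \left(\sqrt{5} + \frac{109}{10}\right) = 1577 \left(\frac{109}{10} + \sqrt{5}\right) = \frac{171893}{10} + 1577 \sqrt{5}$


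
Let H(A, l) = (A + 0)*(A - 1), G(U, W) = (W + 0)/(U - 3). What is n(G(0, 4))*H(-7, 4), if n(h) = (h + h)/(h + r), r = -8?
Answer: 16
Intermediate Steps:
G(U, W) = W/(-3 + U)
n(h) = 2*h/(-8 + h) (n(h) = (h + h)/(h - 8) = (2*h)/(-8 + h) = 2*h/(-8 + h))
H(A, l) = A*(-1 + A)
n(G(0, 4))*H(-7, 4) = (2*(4/(-3 + 0))/(-8 + 4/(-3 + 0)))*(-7*(-1 - 7)) = (2*(4/(-3))/(-8 + 4/(-3)))*(-7*(-8)) = (2*(4*(-⅓))/(-8 + 4*(-⅓)))*56 = (2*(-4/3)/(-8 - 4/3))*56 = (2*(-4/3)/(-28/3))*56 = (2*(-4/3)*(-3/28))*56 = (2/7)*56 = 16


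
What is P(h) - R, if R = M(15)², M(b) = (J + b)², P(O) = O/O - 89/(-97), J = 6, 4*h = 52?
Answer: -18864471/97 ≈ -1.9448e+5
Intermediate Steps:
h = 13 (h = (¼)*52 = 13)
P(O) = 186/97 (P(O) = 1 - 89*(-1/97) = 1 + 89/97 = 186/97)
M(b) = (6 + b)²
R = 194481 (R = ((6 + 15)²)² = (21²)² = 441² = 194481)
P(h) - R = 186/97 - 1*194481 = 186/97 - 194481 = -18864471/97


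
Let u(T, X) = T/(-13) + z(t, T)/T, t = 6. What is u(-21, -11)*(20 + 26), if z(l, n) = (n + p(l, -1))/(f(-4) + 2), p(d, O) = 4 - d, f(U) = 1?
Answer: 74612/819 ≈ 91.101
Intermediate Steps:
z(l, n) = 4/3 - l/3 + n/3 (z(l, n) = (n + (4 - l))/(1 + 2) = (4 + n - l)/3 = (4 + n - l)*(1/3) = 4/3 - l/3 + n/3)
u(T, X) = -T/13 + (-2/3 + T/3)/T (u(T, X) = T/(-13) + (4/3 - 1/3*6 + T/3)/T = T*(-1/13) + (4/3 - 2 + T/3)/T = -T/13 + (-2/3 + T/3)/T)
u(-21, -11)*(20 + 26) = (1/3 - 2/3/(-21) - 1/13*(-21))*(20 + 26) = (1/3 - 2/3*(-1/21) + 21/13)*46 = (1/3 + 2/63 + 21/13)*46 = (1622/819)*46 = 74612/819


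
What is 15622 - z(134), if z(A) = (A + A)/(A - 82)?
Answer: 203019/13 ≈ 15617.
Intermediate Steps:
z(A) = 2*A/(-82 + A) (z(A) = (2*A)/(-82 + A) = 2*A/(-82 + A))
15622 - z(134) = 15622 - 2*134/(-82 + 134) = 15622 - 2*134/52 = 15622 - 1*67/13 = 15622 - 67/13 = 203019/13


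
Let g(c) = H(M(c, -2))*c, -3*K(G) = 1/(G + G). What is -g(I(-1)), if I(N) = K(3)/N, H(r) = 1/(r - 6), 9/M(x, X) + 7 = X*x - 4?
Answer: 50/6129 ≈ 0.0081579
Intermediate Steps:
M(x, X) = 9/(-11 + X*x) (M(x, X) = 9/(-7 + (X*x - 4)) = 9/(-7 + (-4 + X*x)) = 9/(-11 + X*x))
H(r) = 1/(-6 + r)
K(G) = -1/(6*G) (K(G) = -1/(3*(G + G)) = -1/(2*G)/3 = -1/(6*G))
I(N) = -1/(18*N) (I(N) = (-⅙/3)/N = (-⅙*⅓)/N = -1/(18*N))
g(c) = c/(-6 + 9/(-11 - 2*c))
-g(I(-1)) = -(-1)*(-1/18/(-1))*(11 + 2*(-1/18/(-1)))/(75 + 12*(-1/18/(-1))) = -(-1)*(-1/18*(-1))*(11 + 2*(-1/18*(-1)))/(75 + 12*(-1/18*(-1))) = -(-1)*(11 + 2*(1/18))/(18*(75 + 12*(1/18))) = -(-1)*(11 + ⅑)/(18*(75 + ⅔)) = -(-1)*100/(18*227/3*9) = -(-1)*3*100/(18*227*9) = -1*(-50/6129) = 50/6129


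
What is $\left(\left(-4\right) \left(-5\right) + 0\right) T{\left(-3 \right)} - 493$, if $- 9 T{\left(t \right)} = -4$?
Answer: $- \frac{4357}{9} \approx -484.11$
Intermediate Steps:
$T{\left(t \right)} = \frac{4}{9}$ ($T{\left(t \right)} = \left(- \frac{1}{9}\right) \left(-4\right) = \frac{4}{9}$)
$\left(\left(-4\right) \left(-5\right) + 0\right) T{\left(-3 \right)} - 493 = \left(\left(-4\right) \left(-5\right) + 0\right) \frac{4}{9} - 493 = \left(20 + 0\right) \frac{4}{9} - 493 = 20 \cdot \frac{4}{9} - 493 = \frac{80}{9} - 493 = - \frac{4357}{9}$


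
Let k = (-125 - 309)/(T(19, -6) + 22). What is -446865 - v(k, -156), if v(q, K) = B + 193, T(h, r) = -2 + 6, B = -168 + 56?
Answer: -446946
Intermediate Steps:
B = -112
T(h, r) = 4
k = -217/13 (k = (-125 - 309)/(4 + 22) = -434/26 = -434*1/26 = -217/13 ≈ -16.692)
v(q, K) = 81 (v(q, K) = -112 + 193 = 81)
-446865 - v(k, -156) = -446865 - 1*81 = -446865 - 81 = -446946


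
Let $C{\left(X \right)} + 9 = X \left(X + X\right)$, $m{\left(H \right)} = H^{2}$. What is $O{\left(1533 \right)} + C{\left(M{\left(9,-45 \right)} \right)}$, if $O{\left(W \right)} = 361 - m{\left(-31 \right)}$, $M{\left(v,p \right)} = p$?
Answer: $3441$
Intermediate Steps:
$C{\left(X \right)} = -9 + 2 X^{2}$ ($C{\left(X \right)} = -9 + X \left(X + X\right) = -9 + X 2 X = -9 + 2 X^{2}$)
$O{\left(W \right)} = -600$ ($O{\left(W \right)} = 361 - \left(-31\right)^{2} = 361 - 961 = -600$)
$O{\left(1533 \right)} + C{\left(M{\left(9,-45 \right)} \right)} = -600 - \left(9 - 2 \left(-45\right)^{2}\right) = -600 + \left(-9 + 2 \cdot 2025\right) = -600 + \left(-9 + 4050\right) = -600 + 4041 = 3441$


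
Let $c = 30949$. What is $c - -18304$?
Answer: $49253$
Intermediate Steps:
$c - -18304 = 30949 - -18304 = 30949 + 18304 = 49253$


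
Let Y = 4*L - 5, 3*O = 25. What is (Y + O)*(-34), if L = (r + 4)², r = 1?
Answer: -10540/3 ≈ -3513.3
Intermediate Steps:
O = 25/3 (O = (⅓)*25 = 25/3 ≈ 8.3333)
L = 25 (L = (1 + 4)² = 5² = 25)
Y = 95 (Y = 4*25 - 5 = 100 - 5 = 95)
(Y + O)*(-34) = (95 + 25/3)*(-34) = (310/3)*(-34) = -10540/3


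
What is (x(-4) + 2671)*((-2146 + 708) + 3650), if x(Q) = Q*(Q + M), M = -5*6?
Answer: 6209084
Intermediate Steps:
M = -30
x(Q) = Q*(-30 + Q) (x(Q) = Q*(Q - 30) = Q*(-30 + Q))
(x(-4) + 2671)*((-2146 + 708) + 3650) = (-4*(-30 - 4) + 2671)*((-2146 + 708) + 3650) = (-4*(-34) + 2671)*(-1438 + 3650) = (136 + 2671)*2212 = 2807*2212 = 6209084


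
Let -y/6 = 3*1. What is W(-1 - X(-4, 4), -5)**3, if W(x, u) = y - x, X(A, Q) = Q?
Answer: -2197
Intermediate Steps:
y = -18 ≈ -18.000
W(x, u) = -18 - x
W(-1 - X(-4, 4), -5)**3 = (-18 - (-1 - 1*4))**3 = (-18 - (-1 - 4))**3 = (-18 - 1*(-5))**3 = (-18 + 5)**3 = (-13)**3 = -2197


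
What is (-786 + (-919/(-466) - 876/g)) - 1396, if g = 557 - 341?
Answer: -4580023/2097 ≈ -2184.1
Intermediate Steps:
g = 216
(-786 + (-919/(-466) - 876/g)) - 1396 = (-786 + (-919/(-466) - 876/216)) - 1396 = (-786 + (-919*(-1/466) - 876*1/216)) - 1396 = (-786 + (919/466 - 73/18)) - 1396 = (-786 - 4369/2097) - 1396 = -1652611/2097 - 1396 = -4580023/2097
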